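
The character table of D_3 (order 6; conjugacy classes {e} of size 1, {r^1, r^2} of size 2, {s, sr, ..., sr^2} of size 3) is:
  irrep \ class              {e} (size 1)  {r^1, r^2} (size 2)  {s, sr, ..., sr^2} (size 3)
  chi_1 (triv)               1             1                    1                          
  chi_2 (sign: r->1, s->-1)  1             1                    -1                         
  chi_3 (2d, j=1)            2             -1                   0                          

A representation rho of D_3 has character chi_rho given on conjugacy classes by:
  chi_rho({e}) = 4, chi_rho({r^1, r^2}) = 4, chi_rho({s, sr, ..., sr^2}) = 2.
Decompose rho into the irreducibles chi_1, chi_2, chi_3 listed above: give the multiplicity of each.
Multiplicities: chi_1: 3, chi_2: 1, chi_3: 0.

Argument: Use <chi_rho, chi> = (1/|G|) sum_C |C| * chi_rho(C) * conj(chi(C)) with |G| = 6 for each irreducible chi in the table:
  <chi_rho, chi_1> = (1/6)[1*(4)*conj(1) + 2*(4)*conj(1) + 3*(2)*conj(1)]
      = (1/6)[(4) + (8) + (6)] = 18/6 = 3
  <chi_rho, chi_2> = (1/6)[1*(4)*conj(1) + 2*(4)*conj(1) + 3*(2)*conj(-1)]
      = (1/6)[(4) + (8) + (-6)] = 6/6 = 1
  <chi_rho, chi_3> = (1/6)[1*(4)*conj(2) + 2*(4)*conj(-1) + 3*(2)*conj(0)]
      = (1/6)[(8) + (-8) + (0)] = 0/6 = 0
Dimension check: dim(rho) = sum (mult * dim) = 3*1 + 1*1 + 0*2 = 4 = chi_rho(e) = 4.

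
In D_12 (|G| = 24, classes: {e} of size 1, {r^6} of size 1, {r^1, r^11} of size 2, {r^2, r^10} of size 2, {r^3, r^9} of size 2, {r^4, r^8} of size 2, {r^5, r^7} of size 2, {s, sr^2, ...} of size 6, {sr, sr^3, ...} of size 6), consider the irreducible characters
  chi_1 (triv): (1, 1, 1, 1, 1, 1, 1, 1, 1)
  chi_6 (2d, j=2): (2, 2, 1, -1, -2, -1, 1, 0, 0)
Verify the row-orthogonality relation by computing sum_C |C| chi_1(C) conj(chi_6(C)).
Sum = 0; so <chi_1, chi_6> = 0 (distinct irreducibles are orthogonal).

Why: Compute term by term over conjugacy classes (|C| * chi_1(C) * conj(chi_6(C))):
  1*(1)*conj(2) + 1*(1)*conj(2) + 2*(1)*conj(1) + 2*(1)*conj(-1) + 2*(1)*conj(-2) + 2*(1)*conj(-1) + 2*(1)*conj(1) + 6*(1)*conj(0) + 6*(1)*conj(0)
  = (2) + (2) + (2) + (-2) + (-4) + (-2) + (2) + (0) + (0)
  = 0.
Dividing by |G| = 24 gives 0/24 = 0, matching the row-orthogonality relation <chi_1, chi_6> = [chi_1 = chi_6].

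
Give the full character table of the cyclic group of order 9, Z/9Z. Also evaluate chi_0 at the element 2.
Character table of Z/9Z (irreps indexed chi_0,...,chi_8 with chi_k(m) = zeta_9^(k*m), zeta_9 = exp(2*pi*i/9)):
  irrep \ class  {0} (size 1)  {1} (size 1)    {2} (size 1)    {3} (size 1)    {4} (size 1)    {5} (size 1)    {6} (size 1)    {7} (size 1)    {8} (size 1)  
  chi_0          1             1               1               1               1               1               1               1               1             
  chi_1          1             exp(2*I*pi/9)   exp(4*I*pi/9)   exp(2*I*pi/3)   exp(8*I*pi/9)   exp(-8*I*pi/9)  exp(-2*I*pi/3)  exp(-4*I*pi/9)  exp(-2*I*pi/9)
  chi_2          1             exp(4*I*pi/9)   exp(8*I*pi/9)   exp(-2*I*pi/3)  exp(-2*I*pi/9)  exp(2*I*pi/9)   exp(2*I*pi/3)   exp(-8*I*pi/9)  exp(-4*I*pi/9)
  chi_3          1             exp(2*I*pi/3)   exp(-2*I*pi/3)  1               exp(2*I*pi/3)   exp(-2*I*pi/3)  1               exp(2*I*pi/3)   exp(-2*I*pi/3)
  chi_4          1             exp(8*I*pi/9)   exp(-2*I*pi/9)  exp(2*I*pi/3)   exp(-4*I*pi/9)  exp(4*I*pi/9)   exp(-2*I*pi/3)  exp(2*I*pi/9)   exp(-8*I*pi/9)
  chi_5          1             exp(-8*I*pi/9)  exp(2*I*pi/9)   exp(-2*I*pi/3)  exp(4*I*pi/9)   exp(-4*I*pi/9)  exp(2*I*pi/3)   exp(-2*I*pi/9)  exp(8*I*pi/9) 
  chi_6          1             exp(-2*I*pi/3)  exp(2*I*pi/3)   1               exp(-2*I*pi/3)  exp(2*I*pi/3)   1               exp(-2*I*pi/3)  exp(2*I*pi/3) 
  chi_7          1             exp(-4*I*pi/9)  exp(-8*I*pi/9)  exp(2*I*pi/3)   exp(2*I*pi/9)   exp(-2*I*pi/9)  exp(-2*I*pi/3)  exp(8*I*pi/9)   exp(4*I*pi/9) 
  chi_8          1             exp(-2*I*pi/9)  exp(-4*I*pi/9)  exp(-2*I*pi/3)  exp(-8*I*pi/9)  exp(8*I*pi/9)   exp(2*I*pi/3)   exp(4*I*pi/9)   exp(2*I*pi/9) 

Spot check: chi_0(2) = zeta_9^(0*2) = zeta_9^0 = 1.

Derivation: Z/9Z is abelian, so all 9 irreducible complex representations are 1-dimensional. They are given by chi_k(m) = zeta_9^(k*m) for k = 0,...,8. Row orthogonality: sum_m chi_k(m) conj(chi_l(m)) = 9 * [k = l].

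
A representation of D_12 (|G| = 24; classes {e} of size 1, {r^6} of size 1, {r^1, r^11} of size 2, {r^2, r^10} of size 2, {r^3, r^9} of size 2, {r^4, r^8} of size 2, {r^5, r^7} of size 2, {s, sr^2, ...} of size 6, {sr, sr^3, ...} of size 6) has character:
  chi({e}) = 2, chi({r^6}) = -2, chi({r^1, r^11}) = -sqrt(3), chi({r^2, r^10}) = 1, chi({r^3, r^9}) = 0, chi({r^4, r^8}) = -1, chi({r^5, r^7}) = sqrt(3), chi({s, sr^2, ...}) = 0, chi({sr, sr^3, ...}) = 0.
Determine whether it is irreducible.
Irreducible: <chi, chi> = 1.

Details: <chi, chi> = (1/|G|) sum_C |C| * |chi(C)|^2 = (1/24)[1*|2|^2 + 1*|-2|^2 + 2*|-sqrt(3)|^2 + 2*|1|^2 + 2*|0|^2 + 2*|-1|^2 + 2*|sqrt(3)|^2 + 6*|0|^2 + 6*|0|^2]
  = (1/24)[(4) + (4) + (6) + (2) + (0) + (2) + (6) + (0) + (0)] = 24/24 = 1.
A character is irreducible iff <chi, chi> = 1, so this representation is irreducible.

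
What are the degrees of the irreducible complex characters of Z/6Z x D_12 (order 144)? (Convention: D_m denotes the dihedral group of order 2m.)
Dimensions: 1, 1, 1, 1, 1, 1, 1, 1, 1, 1, 1, 1, 1, 1, 1, 1, 1, 1, 1, 1, 1, 1, 1, 1, 2, 2, 2, 2, 2, 2, 2, 2, 2, 2, 2, 2, 2, 2, 2, 2, 2, 2, 2, 2, 2, 2, 2, 2, 2, 2, 2, 2, 2, 2

Justification: There are 54 irreducibles (= number of conjugacy classes). Their dimensions d_i satisfy sum d_i^2 = |G| = 144: 1 + 1 + 1 + 1 + 1 + 1 + 1 + 1 + 1 + 1 + 1 + 1 + 1 + 1 + 1 + 1 + 1 + 1 + 1 + 1 + 1 + 1 + 1 + 1 + 4 + 4 + 4 + 4 + 4 + 4 + 4 + 4 + 4 + 4 + 4 + 4 + 4 + 4 + 4 + 4 + 4 + 4 + 4 + 4 + 4 + 4 + 4 + 4 + 4 + 4 + 4 + 4 + 4 + 4 = 144. (For the product with Z/6Z: each of the 6 1-dim characters of Z/6Z tensors with each irrep of D_12, giving 6 copies of each D_12-dimension.)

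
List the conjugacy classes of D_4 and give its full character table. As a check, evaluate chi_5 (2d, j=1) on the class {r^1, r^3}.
Conjugacy classes: {e} of size 1, {r^2} of size 1, {r^1, r^3} of size 2, {s, sr^2, ...} of size 2, {sr, sr^3, ...} of size 2.
Character table:
  irrep \ class              {e} (size 1)  {r^2} (size 1)  {r^1, r^3} (size 2)  {s, sr^2, ...} (size 2)  {sr, sr^3, ...} (size 2)
  chi_1 (triv)               1             1               1                    1                        1                       
  chi_2 (sign: r->1, s->-1)  1             1               1                    -1                       -1                      
  chi_3 (r->-1, s->1)        1             1               -1                   1                        -1                      
  chi_4 (r->-1, s->-1)       1             1               -1                   -1                       1                       
  chi_5 (2d, j=1)            2             -2              0                    0                        0                       

Spot check: chi_5 (2d, j=1) on {r^1, r^3} = 0.

Working: D_4 has order 2*4 = 8 with 5 conjugacy classes, hence 5 irreducibles. Sum of squared dims 1 + 1 + 1 + 1 + 4 = 8 = |G|. Linear characters come from the abelianisation; the 2-dimensional irreps have character r^k -> 2*cos(2*pi*j*k/4), reflections -> 0.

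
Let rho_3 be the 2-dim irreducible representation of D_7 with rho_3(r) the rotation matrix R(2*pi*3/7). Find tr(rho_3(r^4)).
chi_{rho_3}(r^4) = 2*cos(2*pi*3*4/7) = -2*cos(3*pi/7)

rho_3(r^4) is rotation by angle 2*pi*3*4/7, whose trace is 2*cos(2*pi*3*4/7) = -2*cos(3*pi/7).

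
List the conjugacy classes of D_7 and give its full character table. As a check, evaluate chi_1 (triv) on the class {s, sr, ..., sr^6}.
Conjugacy classes: {e} of size 1, {r^1, r^6} of size 2, {r^2, r^5} of size 2, {r^3, r^4} of size 2, {s, sr, ..., sr^6} of size 7.
Character table:
  irrep \ class              {e} (size 1)  {r^1, r^6} (size 2)  {r^2, r^5} (size 2)  {r^3, r^4} (size 2)  {s, sr, ..., sr^6} (size 7)
  chi_1 (triv)               1             1                    1                    1                    1                          
  chi_2 (sign: r->1, s->-1)  1             1                    1                    1                    -1                         
  chi_3 (2d, j=1)            2             2*cos(2*pi/7)        -2*cos(3*pi/7)       -2*cos(pi/7)         0                          
  chi_4 (2d, j=2)            2             -2*cos(3*pi/7)       -2*cos(pi/7)         2*cos(2*pi/7)        0                          
  chi_5 (2d, j=3)            2             -2*cos(pi/7)         2*cos(2*pi/7)        -2*cos(3*pi/7)       0                          

Spot check: chi_1 (triv) on {s, sr, ..., sr^6} = 1.

D_7 has order 2*7 = 14 with 5 conjugacy classes, hence 5 irreducibles. Sum of squared dims 1 + 1 + 4 + 4 + 4 = 14 = |G|. Linear characters come from the abelianisation; the 2-dimensional irreps have character r^k -> 2*cos(2*pi*j*k/7), reflections -> 0.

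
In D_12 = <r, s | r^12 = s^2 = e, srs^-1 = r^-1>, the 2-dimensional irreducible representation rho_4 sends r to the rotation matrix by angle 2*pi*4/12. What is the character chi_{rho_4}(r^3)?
chi_{rho_4}(r^3) = 2*cos(2*pi*4*3/12) = 2

Why: rho_4(r^3) is rotation by angle 2*pi*4*3/12, whose trace is 2*cos(2*pi*4*3/12) = 2.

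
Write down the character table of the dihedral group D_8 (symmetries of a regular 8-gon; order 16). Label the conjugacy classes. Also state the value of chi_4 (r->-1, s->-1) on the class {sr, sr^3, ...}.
Conjugacy classes: {e} of size 1, {r^4} of size 1, {r^1, r^7} of size 2, {r^2, r^6} of size 2, {r^3, r^5} of size 2, {s, sr^2, ...} of size 4, {sr, sr^3, ...} of size 4.
Character table:
  irrep \ class              {e} (size 1)  {r^4} (size 1)  {r^1, r^7} (size 2)  {r^2, r^6} (size 2)  {r^3, r^5} (size 2)  {s, sr^2, ...} (size 4)  {sr, sr^3, ...} (size 4)
  chi_1 (triv)               1             1               1                    1                    1                    1                        1                       
  chi_2 (sign: r->1, s->-1)  1             1               1                    1                    1                    -1                       -1                      
  chi_3 (r->-1, s->1)        1             1               -1                   1                    -1                   1                        -1                      
  chi_4 (r->-1, s->-1)       1             1               -1                   1                    -1                   -1                       1                       
  chi_5 (2d, j=1)            2             -2              sqrt(2)              0                    -sqrt(2)             0                        0                       
  chi_6 (2d, j=2)            2             2               0                    -2                   0                    0                        0                       
  chi_7 (2d, j=3)            2             -2              -sqrt(2)             0                    sqrt(2)              0                        0                       

Spot check: chi_4 (r->-1, s->-1) on {sr, sr^3, ...} = 1.

Why: D_8 has order 2*8 = 16 with 7 conjugacy classes, hence 7 irreducibles. Sum of squared dims 1 + 1 + 1 + 1 + 4 + 4 + 4 = 16 = |G|. Linear characters come from the abelianisation; the 2-dimensional irreps have character r^k -> 2*cos(2*pi*j*k/8), reflections -> 0.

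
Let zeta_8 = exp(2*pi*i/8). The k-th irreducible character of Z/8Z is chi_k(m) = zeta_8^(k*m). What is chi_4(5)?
chi_4(5) = zeta_8^20 = -1

Details: chi_4(5) = zeta_8^(4*5) = zeta_8^20. Since zeta_8^8 = 1, this equals zeta_8^4 = exp(2*pi*i*4/8) = -1.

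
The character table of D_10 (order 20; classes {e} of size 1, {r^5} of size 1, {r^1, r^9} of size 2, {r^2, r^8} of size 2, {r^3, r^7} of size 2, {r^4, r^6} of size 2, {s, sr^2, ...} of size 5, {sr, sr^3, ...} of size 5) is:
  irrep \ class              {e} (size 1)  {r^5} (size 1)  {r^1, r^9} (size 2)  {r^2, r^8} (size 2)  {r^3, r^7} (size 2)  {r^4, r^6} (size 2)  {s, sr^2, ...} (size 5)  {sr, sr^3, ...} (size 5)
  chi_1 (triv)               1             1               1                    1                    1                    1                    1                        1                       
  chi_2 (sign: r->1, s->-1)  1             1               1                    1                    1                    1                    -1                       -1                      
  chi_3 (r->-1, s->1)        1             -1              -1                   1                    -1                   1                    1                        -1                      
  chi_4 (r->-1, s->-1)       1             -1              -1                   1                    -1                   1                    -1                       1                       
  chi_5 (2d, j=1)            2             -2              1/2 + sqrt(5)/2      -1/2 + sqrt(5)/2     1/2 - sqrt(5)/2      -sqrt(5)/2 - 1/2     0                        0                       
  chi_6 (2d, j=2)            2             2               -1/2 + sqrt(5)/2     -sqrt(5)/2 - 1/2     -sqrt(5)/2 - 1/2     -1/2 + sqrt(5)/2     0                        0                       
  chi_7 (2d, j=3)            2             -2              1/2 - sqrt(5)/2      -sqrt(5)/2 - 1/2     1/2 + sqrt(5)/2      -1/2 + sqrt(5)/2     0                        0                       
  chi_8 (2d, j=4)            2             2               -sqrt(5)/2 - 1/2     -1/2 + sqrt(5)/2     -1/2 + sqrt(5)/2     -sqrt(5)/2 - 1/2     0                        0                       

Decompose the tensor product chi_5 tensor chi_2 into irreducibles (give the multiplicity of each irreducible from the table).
chi_5 tensor chi_2 = chi_5 (all other irreducibles have multiplicity 0).

Working: The character of a tensor product is the pointwise product (chi_5 * chi_2)(C) = chi_5(C) * chi_2(C):
  {e}: (2)*(1), {r^5}: (-2)*(1), {r^1, r^9}: (1/2 + sqrt(5)/2)*(1), {r^2, r^8}: (-1/2 + sqrt(5)/2)*(1), {r^3, r^7}: (1/2 - sqrt(5)/2)*(1), {r^4, r^6}: (-sqrt(5)/2 - 1/2)*(1), {s, sr^2, ...}: (0)*(-1), {sr, sr^3, ...}: (0)*(-1)
so (chi_5 * chi_2) takes values
  {e} -> 2, {r^5} -> -2, {r^1, r^9} -> 1/2 + sqrt(5)/2, {r^2, r^8} -> -1/2 + sqrt(5)/2, {r^3, r^7} -> 1/2 - sqrt(5)/2, {r^4, r^6} -> -sqrt(5)/2 - 1/2, {s, sr^2, ...} -> 0, {sr, sr^3, ...} -> 0.
Now take the inner product of this character with each irreducible chi from the table, <chi_5*chi_2, chi> = (1/20) sum_C |C| (chi_5*chi_2)(C) conj(chi(C)):
  <chi_5*chi_2, chi_1> = (1/20)[1*(2)*conj(1) + 1*(-2)*conj(1) + 2*(1/2 + sqrt(5)/2)*conj(1) + 2*(-1/2 + sqrt(5)/2)*conj(1) + 2*(1/2 - sqrt(5)/2)*conj(1) + 2*(-sqrt(5)/2 - 1/2)*conj(1) + 5*(0)*conj(1) + 5*(0)*conj(1)]
      = (1/20)[(2) + (-2) + (1 + sqrt(5)) + (-1 + sqrt(5)) + (1 - sqrt(5)) + (-sqrt(5) - 1) + (0) + (0)] = 0/20 = 0
  <chi_5*chi_2, chi_2> = (1/20)[1*(2)*conj(1) + 1*(-2)*conj(1) + 2*(1/2 + sqrt(5)/2)*conj(1) + 2*(-1/2 + sqrt(5)/2)*conj(1) + 2*(1/2 - sqrt(5)/2)*conj(1) + 2*(-sqrt(5)/2 - 1/2)*conj(1) + 5*(0)*conj(-1) + 5*(0)*conj(-1)]
      = (1/20)[(2) + (-2) + (1 + sqrt(5)) + (-1 + sqrt(5)) + (1 - sqrt(5)) + (-sqrt(5) - 1) + (0) + (0)] = 0/20 = 0
  <chi_5*chi_2, chi_3> = (1/20)[1*(2)*conj(1) + 1*(-2)*conj(-1) + 2*(1/2 + sqrt(5)/2)*conj(-1) + 2*(-1/2 + sqrt(5)/2)*conj(1) + 2*(1/2 - sqrt(5)/2)*conj(-1) + 2*(-sqrt(5)/2 - 1/2)*conj(1) + 5*(0)*conj(1) + 5*(0)*conj(-1)]
      = (1/20)[(2) + (2) + (-sqrt(5) - 1) + (-1 + sqrt(5)) + (-1 + sqrt(5)) + (-sqrt(5) - 1) + (0) + (0)] = 0/20 = 0
  <chi_5*chi_2, chi_4> = (1/20)[1*(2)*conj(1) + 1*(-2)*conj(-1) + 2*(1/2 + sqrt(5)/2)*conj(-1) + 2*(-1/2 + sqrt(5)/2)*conj(1) + 2*(1/2 - sqrt(5)/2)*conj(-1) + 2*(-sqrt(5)/2 - 1/2)*conj(1) + 5*(0)*conj(-1) + 5*(0)*conj(1)]
      = (1/20)[(2) + (2) + (-sqrt(5) - 1) + (-1 + sqrt(5)) + (-1 + sqrt(5)) + (-sqrt(5) - 1) + (0) + (0)] = 0/20 = 0
  <chi_5*chi_2, chi_5> = (1/20)[1*(2)*conj(2) + 1*(-2)*conj(-2) + 2*(1/2 + sqrt(5)/2)*conj(1/2 + sqrt(5)/2) + 2*(-1/2 + sqrt(5)/2)*conj(-1/2 + sqrt(5)/2) + 2*(1/2 - sqrt(5)/2)*conj(1/2 - sqrt(5)/2) + 2*(-sqrt(5)/2 - 1/2)*conj(-sqrt(5)/2 - 1/2) + 5*(0)*conj(0) + 5*(0)*conj(0)]
      = (1/20)[(4) + (4) + (sqrt(5) + 3) + (3 - sqrt(5)) + (3 - sqrt(5)) + (sqrt(5) + 3) + (0) + (0)] = 20/20 = 1
  <chi_5*chi_2, chi_6> = (1/20)[1*(2)*conj(2) + 1*(-2)*conj(2) + 2*(1/2 + sqrt(5)/2)*conj(-1/2 + sqrt(5)/2) + 2*(-1/2 + sqrt(5)/2)*conj(-sqrt(5)/2 - 1/2) + 2*(1/2 - sqrt(5)/2)*conj(-sqrt(5)/2 - 1/2) + 2*(-sqrt(5)/2 - 1/2)*conj(-1/2 + sqrt(5)/2) + 5*(0)*conj(0) + 5*(0)*conj(0)]
      = (1/20)[(4) + (-4) + (2) + (-2) + (2) + (-2) + (0) + (0)] = 0/20 = 0
  <chi_5*chi_2, chi_7> = (1/20)[1*(2)*conj(2) + 1*(-2)*conj(-2) + 2*(1/2 + sqrt(5)/2)*conj(1/2 - sqrt(5)/2) + 2*(-1/2 + sqrt(5)/2)*conj(-sqrt(5)/2 - 1/2) + 2*(1/2 - sqrt(5)/2)*conj(1/2 + sqrt(5)/2) + 2*(-sqrt(5)/2 - 1/2)*conj(-1/2 + sqrt(5)/2) + 5*(0)*conj(0) + 5*(0)*conj(0)]
      = (1/20)[(4) + (4) + (-2) + (-2) + (-2) + (-2) + (0) + (0)] = 0/20 = 0
  <chi_5*chi_2, chi_8> = (1/20)[1*(2)*conj(2) + 1*(-2)*conj(2) + 2*(1/2 + sqrt(5)/2)*conj(-sqrt(5)/2 - 1/2) + 2*(-1/2 + sqrt(5)/2)*conj(-1/2 + sqrt(5)/2) + 2*(1/2 - sqrt(5)/2)*conj(-1/2 + sqrt(5)/2) + 2*(-sqrt(5)/2 - 1/2)*conj(-sqrt(5)/2 - 1/2) + 5*(0)*conj(0) + 5*(0)*conj(0)]
      = (1/20)[(4) + (-4) + (-3 - sqrt(5)) + (3 - sqrt(5)) + (-3 + sqrt(5)) + (sqrt(5) + 3) + (0) + (0)] = 0/20 = 0
Hence the multiplicities are chi_5: 1. Dimension check: dim(chi_5)*dim(chi_2) = 2*1 = 2 and sum (mult * dim) = 1*2 = 2.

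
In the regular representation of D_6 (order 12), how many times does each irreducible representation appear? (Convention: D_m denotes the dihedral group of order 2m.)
Each irreducible V_i of dimension d_i appears with multiplicity d_i, i.e. rho_reg = (direct sum over all irreducibles V_i) d_i V_i. The irreducible dimensions for D_6 are 1, 1, 1, 1, 2, 2: 4 irreducibles of dimension 1, each with multiplicity 1; 2 irreducibles of dimension 2, each with multiplicity 2. Total dimension 4*1*1 + 2*2*2 = 12 = |G|.

Working: General theorem: in the regular representation of a finite group G, each irreducible appears with multiplicity equal to its dimension. Check: dim(rho_reg) = sum d_i^2 = 1 + 1 + 1 + 1 + 4 + 4 = 12 = |G|.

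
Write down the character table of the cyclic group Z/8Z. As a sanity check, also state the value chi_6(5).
Character table of Z/8Z (irreps indexed chi_0,...,chi_7 with chi_k(m) = zeta_8^(k*m), zeta_8 = exp(2*pi*i/8)):
  irrep \ class  {0} (size 1)  {1} (size 1)    {2} (size 1)  {3} (size 1)    {4} (size 1)  {5} (size 1)    {6} (size 1)  {7} (size 1)  
  chi_0          1             1               1             1               1             1               1             1             
  chi_1          1             exp(I*pi/4)     I             exp(3*I*pi/4)   -1            exp(-3*I*pi/4)  -I            exp(-I*pi/4)  
  chi_2          1             I               -1            -I              1             I               -1            -I            
  chi_3          1             exp(3*I*pi/4)   -I            exp(I*pi/4)     -1            exp(-I*pi/4)    I             exp(-3*I*pi/4)
  chi_4          1             -1              1             -1              1             -1              1             -1            
  chi_5          1             exp(-3*I*pi/4)  I             exp(-I*pi/4)    -1            exp(I*pi/4)     -I            exp(3*I*pi/4) 
  chi_6          1             -I              -1            I               1             -I              -1            I             
  chi_7          1             exp(-I*pi/4)    -I            exp(-3*I*pi/4)  -1            exp(3*I*pi/4)   I             exp(I*pi/4)   

Spot check: chi_6(5) = zeta_8^(6*5) = zeta_8^30 = -I.

Working: Z/8Z is abelian, so all 8 irreducible complex representations are 1-dimensional. They are given by chi_k(m) = zeta_8^(k*m) for k = 0,...,7. Row orthogonality: sum_m chi_k(m) conj(chi_l(m)) = 8 * [k = l].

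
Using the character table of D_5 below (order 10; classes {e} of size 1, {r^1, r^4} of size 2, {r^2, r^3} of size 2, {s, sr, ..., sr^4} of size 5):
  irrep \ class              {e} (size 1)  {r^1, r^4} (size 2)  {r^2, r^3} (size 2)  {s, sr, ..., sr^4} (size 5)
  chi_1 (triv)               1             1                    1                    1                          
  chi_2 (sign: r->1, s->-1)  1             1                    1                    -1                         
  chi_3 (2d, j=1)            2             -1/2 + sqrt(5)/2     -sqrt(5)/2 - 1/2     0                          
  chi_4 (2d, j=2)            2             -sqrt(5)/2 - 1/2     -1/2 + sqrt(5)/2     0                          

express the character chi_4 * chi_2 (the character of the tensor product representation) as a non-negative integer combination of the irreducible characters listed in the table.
chi_4 tensor chi_2 = chi_4 (all other irreducibles have multiplicity 0).

Justification: The character of a tensor product is the pointwise product (chi_4 * chi_2)(C) = chi_4(C) * chi_2(C):
  {e}: (2)*(1), {r^1, r^4}: (-sqrt(5)/2 - 1/2)*(1), {r^2, r^3}: (-1/2 + sqrt(5)/2)*(1), {s, sr, ..., sr^4}: (0)*(-1)
so (chi_4 * chi_2) takes values
  {e} -> 2, {r^1, r^4} -> -sqrt(5)/2 - 1/2, {r^2, r^3} -> -1/2 + sqrt(5)/2, {s, sr, ..., sr^4} -> 0.
Now take the inner product of this character with each irreducible chi from the table, <chi_4*chi_2, chi> = (1/10) sum_C |C| (chi_4*chi_2)(C) conj(chi(C)):
  <chi_4*chi_2, chi_1> = (1/10)[1*(2)*conj(1) + 2*(-sqrt(5)/2 - 1/2)*conj(1) + 2*(-1/2 + sqrt(5)/2)*conj(1) + 5*(0)*conj(1)]
      = (1/10)[(2) + (-sqrt(5) - 1) + (-1 + sqrt(5)) + (0)] = 0/10 = 0
  <chi_4*chi_2, chi_2> = (1/10)[1*(2)*conj(1) + 2*(-sqrt(5)/2 - 1/2)*conj(1) + 2*(-1/2 + sqrt(5)/2)*conj(1) + 5*(0)*conj(-1)]
      = (1/10)[(2) + (-sqrt(5) - 1) + (-1 + sqrt(5)) + (0)] = 0/10 = 0
  <chi_4*chi_2, chi_3> = (1/10)[1*(2)*conj(2) + 2*(-sqrt(5)/2 - 1/2)*conj(-1/2 + sqrt(5)/2) + 2*(-1/2 + sqrt(5)/2)*conj(-sqrt(5)/2 - 1/2) + 5*(0)*conj(0)]
      = (1/10)[(4) + (-2) + (-2) + (0)] = 0/10 = 0
  <chi_4*chi_2, chi_4> = (1/10)[1*(2)*conj(2) + 2*(-sqrt(5)/2 - 1/2)*conj(-sqrt(5)/2 - 1/2) + 2*(-1/2 + sqrt(5)/2)*conj(-1/2 + sqrt(5)/2) + 5*(0)*conj(0)]
      = (1/10)[(4) + (sqrt(5) + 3) + (3 - sqrt(5)) + (0)] = 10/10 = 1
Hence the multiplicities are chi_4: 1. Dimension check: dim(chi_4)*dim(chi_2) = 2*1 = 2 and sum (mult * dim) = 1*2 = 2.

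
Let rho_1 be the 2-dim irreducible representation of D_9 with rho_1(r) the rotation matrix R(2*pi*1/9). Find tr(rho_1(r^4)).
chi_{rho_1}(r^4) = 2*cos(2*pi*1*4/9) = -2*cos(pi/9)

Derivation: rho_1(r^4) is rotation by angle 2*pi*1*4/9, whose trace is 2*cos(2*pi*1*4/9) = -2*cos(pi/9).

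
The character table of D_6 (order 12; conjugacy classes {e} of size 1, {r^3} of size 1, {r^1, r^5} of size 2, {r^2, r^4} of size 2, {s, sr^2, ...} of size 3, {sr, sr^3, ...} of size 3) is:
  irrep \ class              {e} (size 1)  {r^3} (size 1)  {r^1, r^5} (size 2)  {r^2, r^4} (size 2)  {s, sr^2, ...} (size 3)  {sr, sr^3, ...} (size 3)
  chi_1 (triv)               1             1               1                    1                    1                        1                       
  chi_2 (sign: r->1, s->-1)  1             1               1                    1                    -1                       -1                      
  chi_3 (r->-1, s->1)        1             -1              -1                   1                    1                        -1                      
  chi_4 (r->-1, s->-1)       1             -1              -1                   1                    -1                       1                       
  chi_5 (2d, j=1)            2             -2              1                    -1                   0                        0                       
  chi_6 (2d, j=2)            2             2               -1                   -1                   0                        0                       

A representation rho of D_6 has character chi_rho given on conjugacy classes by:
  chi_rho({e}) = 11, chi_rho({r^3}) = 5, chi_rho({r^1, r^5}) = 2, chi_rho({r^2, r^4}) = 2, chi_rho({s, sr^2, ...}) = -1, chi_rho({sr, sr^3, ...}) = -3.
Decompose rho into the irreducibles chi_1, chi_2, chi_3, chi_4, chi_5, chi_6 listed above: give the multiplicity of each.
Multiplicities: chi_1: 1, chi_2: 3, chi_3: 1, chi_4: 0, chi_5: 1, chi_6: 2.

Use <chi_rho, chi> = (1/|G|) sum_C |C| * chi_rho(C) * conj(chi(C)) with |G| = 12 for each irreducible chi in the table:
  <chi_rho, chi_1> = (1/12)[1*(11)*conj(1) + 1*(5)*conj(1) + 2*(2)*conj(1) + 2*(2)*conj(1) + 3*(-1)*conj(1) + 3*(-3)*conj(1)]
      = (1/12)[(11) + (5) + (4) + (4) + (-3) + (-9)] = 12/12 = 1
  <chi_rho, chi_2> = (1/12)[1*(11)*conj(1) + 1*(5)*conj(1) + 2*(2)*conj(1) + 2*(2)*conj(1) + 3*(-1)*conj(-1) + 3*(-3)*conj(-1)]
      = (1/12)[(11) + (5) + (4) + (4) + (3) + (9)] = 36/12 = 3
  <chi_rho, chi_3> = (1/12)[1*(11)*conj(1) + 1*(5)*conj(-1) + 2*(2)*conj(-1) + 2*(2)*conj(1) + 3*(-1)*conj(1) + 3*(-3)*conj(-1)]
      = (1/12)[(11) + (-5) + (-4) + (4) + (-3) + (9)] = 12/12 = 1
  <chi_rho, chi_4> = (1/12)[1*(11)*conj(1) + 1*(5)*conj(-1) + 2*(2)*conj(-1) + 2*(2)*conj(1) + 3*(-1)*conj(-1) + 3*(-3)*conj(1)]
      = (1/12)[(11) + (-5) + (-4) + (4) + (3) + (-9)] = 0/12 = 0
  <chi_rho, chi_5> = (1/12)[1*(11)*conj(2) + 1*(5)*conj(-2) + 2*(2)*conj(1) + 2*(2)*conj(-1) + 3*(-1)*conj(0) + 3*(-3)*conj(0)]
      = (1/12)[(22) + (-10) + (4) + (-4) + (0) + (0)] = 12/12 = 1
  <chi_rho, chi_6> = (1/12)[1*(11)*conj(2) + 1*(5)*conj(2) + 2*(2)*conj(-1) + 2*(2)*conj(-1) + 3*(-1)*conj(0) + 3*(-3)*conj(0)]
      = (1/12)[(22) + (10) + (-4) + (-4) + (0) + (0)] = 24/12 = 2
Dimension check: dim(rho) = sum (mult * dim) = 1*1 + 3*1 + 1*1 + 0*1 + 1*2 + 2*2 = 11 = chi_rho(e) = 11.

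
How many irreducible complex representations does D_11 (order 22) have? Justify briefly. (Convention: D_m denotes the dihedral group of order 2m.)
7

Justification: The number of irreducible complex representations of a finite group equals its number of conjugacy classes. D_11 has 7 conjugacy classes ((n+3)/2 for n odd), so D_11 (order 22) has exactly 7 irreducible complex representations.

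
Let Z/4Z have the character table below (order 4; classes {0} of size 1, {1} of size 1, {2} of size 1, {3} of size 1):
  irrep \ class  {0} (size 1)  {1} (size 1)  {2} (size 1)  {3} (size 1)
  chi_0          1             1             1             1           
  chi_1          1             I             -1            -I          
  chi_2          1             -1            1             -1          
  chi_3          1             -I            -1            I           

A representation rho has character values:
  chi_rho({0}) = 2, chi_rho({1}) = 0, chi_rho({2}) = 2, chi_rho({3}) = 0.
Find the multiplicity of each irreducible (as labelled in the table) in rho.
Multiplicities: chi_0: 1, chi_1: 0, chi_2: 1, chi_3: 0.

Explanation: Use <chi_rho, chi> = (1/|G|) sum_C |C| * chi_rho(C) * conj(chi(C)) with |G| = 4 for each irreducible chi in the table:
  <chi_rho, chi_0> = (1/4)[1*(2)*conj(1) + 1*(0)*conj(1) + 1*(2)*conj(1) + 1*(0)*conj(1)]
      = (1/4)[(2) + (0) + (2) + (0)] = 4/4 = 1
  <chi_rho, chi_1> = (1/4)[1*(2)*conj(1) + 1*(0)*conj(I) + 1*(2)*conj(-1) + 1*(0)*conj(-I)]
      = (1/4)[(2) + (0) + (-2) + (0)] = 0/4 = 0
  <chi_rho, chi_2> = (1/4)[1*(2)*conj(1) + 1*(0)*conj(-1) + 1*(2)*conj(1) + 1*(0)*conj(-1)]
      = (1/4)[(2) + (0) + (2) + (0)] = 4/4 = 1
  <chi_rho, chi_3> = (1/4)[1*(2)*conj(1) + 1*(0)*conj(-I) + 1*(2)*conj(-1) + 1*(0)*conj(I)]
      = (1/4)[(2) + (0) + (-2) + (0)] = 0/4 = 0
(Exp terms are combined using exp(i*s)*conj(exp(i*t)) = exp(i*(s-t)), and sums of them are collapsed using the identity that for every m > 1 the m distinct m-th roots of unity sum to 0, e.g. 1 + exp(2*I*pi/3) + exp(-2*I*pi/3) = 0.)
Dimension check: dim(rho) = sum (mult * dim) = 1*1 + 0*1 + 1*1 + 0*1 = 2 = chi_rho(e) = 2.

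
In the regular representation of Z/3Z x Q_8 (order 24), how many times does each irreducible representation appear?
Each irreducible V_i of dimension d_i appears with multiplicity d_i, i.e. rho_reg = (direct sum over all irreducibles V_i) d_i V_i. The irreducible dimensions for Z/3Z x Q_8 are 1, 1, 1, 1, 1, 1, 1, 1, 1, 1, 1, 1, 2, 2, 2: 12 irreducibles of dimension 1, each with multiplicity 1; 3 irreducibles of dimension 2, each with multiplicity 2. Total dimension 12*1*1 + 3*2*2 = 24 = |G|.

Justification: General theorem: in the regular representation of a finite group G, each irreducible appears with multiplicity equal to its dimension. Check: dim(rho_reg) = sum d_i^2 = 1 + 1 + 1 + 1 + 1 + 1 + 1 + 1 + 1 + 1 + 1 + 1 + 4 + 4 + 4 = 24 = |G|.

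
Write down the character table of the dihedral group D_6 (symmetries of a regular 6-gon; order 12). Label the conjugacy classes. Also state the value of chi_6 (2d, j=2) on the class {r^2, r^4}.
Conjugacy classes: {e} of size 1, {r^3} of size 1, {r^1, r^5} of size 2, {r^2, r^4} of size 2, {s, sr^2, ...} of size 3, {sr, sr^3, ...} of size 3.
Character table:
  irrep \ class              {e} (size 1)  {r^3} (size 1)  {r^1, r^5} (size 2)  {r^2, r^4} (size 2)  {s, sr^2, ...} (size 3)  {sr, sr^3, ...} (size 3)
  chi_1 (triv)               1             1               1                    1                    1                        1                       
  chi_2 (sign: r->1, s->-1)  1             1               1                    1                    -1                       -1                      
  chi_3 (r->-1, s->1)        1             -1              -1                   1                    1                        -1                      
  chi_4 (r->-1, s->-1)       1             -1              -1                   1                    -1                       1                       
  chi_5 (2d, j=1)            2             -2              1                    -1                   0                        0                       
  chi_6 (2d, j=2)            2             2               -1                   -1                   0                        0                       

Spot check: chi_6 (2d, j=2) on {r^2, r^4} = -1.

Solution. D_6 has order 2*6 = 12 with 6 conjugacy classes, hence 6 irreducibles. Sum of squared dims 1 + 1 + 1 + 1 + 4 + 4 = 12 = |G|. Linear characters come from the abelianisation; the 2-dimensional irreps have character r^k -> 2*cos(2*pi*j*k/6), reflections -> 0.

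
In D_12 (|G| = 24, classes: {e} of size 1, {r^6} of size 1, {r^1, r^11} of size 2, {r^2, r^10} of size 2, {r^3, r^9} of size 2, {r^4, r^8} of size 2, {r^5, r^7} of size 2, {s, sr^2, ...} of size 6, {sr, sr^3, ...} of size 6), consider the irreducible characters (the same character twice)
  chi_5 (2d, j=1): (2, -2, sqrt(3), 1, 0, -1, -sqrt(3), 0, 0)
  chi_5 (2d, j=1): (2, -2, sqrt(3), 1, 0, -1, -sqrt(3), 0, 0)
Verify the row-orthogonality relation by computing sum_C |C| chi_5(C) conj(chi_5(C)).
Sum = 24 = |G| = 24; so <chi_5, chi_5> = 1 (norm-1 confirms irreducibility).

Solution. Compute term by term over conjugacy classes (|C| * chi_5(C) * conj(chi_5(C))):
  1*(2)*conj(2) + 1*(-2)*conj(-2) + 2*(sqrt(3))*conj(sqrt(3)) + 2*(1)*conj(1) + 2*(0)*conj(0) + 2*(-1)*conj(-1) + 2*(-sqrt(3))*conj(-sqrt(3)) + 6*(0)*conj(0) + 6*(0)*conj(0)
  = (4) + (4) + (6) + (2) + (0) + (2) + (6) + (0) + (0)
  = 24.
Dividing by |G| = 24 gives 24/24 = 1, matching the row-orthogonality relation <chi_5, chi_5> = [chi_5 = chi_5].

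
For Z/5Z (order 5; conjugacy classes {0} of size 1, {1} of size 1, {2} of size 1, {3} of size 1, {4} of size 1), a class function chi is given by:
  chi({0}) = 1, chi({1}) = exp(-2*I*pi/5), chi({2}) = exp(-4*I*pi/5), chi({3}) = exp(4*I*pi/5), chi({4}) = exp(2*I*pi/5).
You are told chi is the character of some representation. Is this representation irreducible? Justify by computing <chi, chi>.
Irreducible: <chi, chi> = 1.

Solution. <chi, chi> = (1/|G|) sum_C |C| * |chi(C)|^2 = (1/5)[1*|1|^2 + 1*|exp(-2*I*pi/5)|^2 + 1*|exp(-4*I*pi/5)|^2 + 1*|exp(4*I*pi/5)|^2 + 1*|exp(2*I*pi/5)|^2]
  = (1/5)[(1) + (1) + (1) + (1) + (1)] = 5/5 = 1.
(Exp terms are combined using exp(i*s)*conj(exp(i*t)) = exp(i*(s-t)), and sums of them are collapsed using the identity that for every m > 1 the m distinct m-th roots of unity sum to 0, e.g. 1 + exp(2*I*pi/3) + exp(-2*I*pi/3) = 0.)
A character is irreducible iff <chi, chi> = 1, so this representation is irreducible.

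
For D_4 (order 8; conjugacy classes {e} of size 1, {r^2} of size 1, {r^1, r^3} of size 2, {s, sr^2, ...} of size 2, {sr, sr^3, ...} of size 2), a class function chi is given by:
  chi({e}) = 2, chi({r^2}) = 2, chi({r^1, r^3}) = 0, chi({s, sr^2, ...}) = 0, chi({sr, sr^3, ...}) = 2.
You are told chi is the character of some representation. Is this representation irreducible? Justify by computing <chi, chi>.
Not irreducible (reducible): <chi, chi> = 2 > 1.

Derivation: <chi, chi> = (1/|G|) sum_C |C| * |chi(C)|^2 = (1/8)[1*|2|^2 + 1*|2|^2 + 2*|0|^2 + 2*|0|^2 + 2*|2|^2]
  = (1/8)[(4) + (4) + (0) + (0) + (8)] = 16/8 = 2.
A character is irreducible iff <chi, chi> = 1, so this representation is reducible.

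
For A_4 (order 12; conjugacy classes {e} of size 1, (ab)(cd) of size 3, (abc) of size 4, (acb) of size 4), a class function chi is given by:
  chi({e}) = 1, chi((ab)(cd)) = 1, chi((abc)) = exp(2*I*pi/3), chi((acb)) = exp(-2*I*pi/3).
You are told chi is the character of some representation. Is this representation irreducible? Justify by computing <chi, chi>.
Irreducible: <chi, chi> = 1.

Solution. <chi, chi> = (1/|G|) sum_C |C| * |chi(C)|^2 = (1/12)[1*|1|^2 + 3*|1|^2 + 4*|exp(2*I*pi/3)|^2 + 4*|exp(-2*I*pi/3)|^2]
  = (1/12)[(1) + (3) + (4) + (4)] = 12/12 = 1.
(Exp terms are combined using exp(i*s)*conj(exp(i*t)) = exp(i*(s-t)), and sums of them are collapsed using the identity that for every m > 1 the m distinct m-th roots of unity sum to 0, e.g. 1 + exp(2*I*pi/3) + exp(-2*I*pi/3) = 0.)
A character is irreducible iff <chi, chi> = 1, so this representation is irreducible.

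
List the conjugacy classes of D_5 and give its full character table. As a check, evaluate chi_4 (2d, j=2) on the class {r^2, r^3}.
Conjugacy classes: {e} of size 1, {r^1, r^4} of size 2, {r^2, r^3} of size 2, {s, sr, ..., sr^4} of size 5.
Character table:
  irrep \ class              {e} (size 1)  {r^1, r^4} (size 2)  {r^2, r^3} (size 2)  {s, sr, ..., sr^4} (size 5)
  chi_1 (triv)               1             1                    1                    1                          
  chi_2 (sign: r->1, s->-1)  1             1                    1                    -1                         
  chi_3 (2d, j=1)            2             -1/2 + sqrt(5)/2     -sqrt(5)/2 - 1/2     0                          
  chi_4 (2d, j=2)            2             -sqrt(5)/2 - 1/2     -1/2 + sqrt(5)/2     0                          

Spot check: chi_4 (2d, j=2) on {r^2, r^3} = -1/2 + sqrt(5)/2.

Argument: D_5 has order 2*5 = 10 with 4 conjugacy classes, hence 4 irreducibles. Sum of squared dims 1 + 1 + 4 + 4 = 10 = |G|. Linear characters come from the abelianisation; the 2-dimensional irreps have character r^k -> 2*cos(2*pi*j*k/5), reflections -> 0.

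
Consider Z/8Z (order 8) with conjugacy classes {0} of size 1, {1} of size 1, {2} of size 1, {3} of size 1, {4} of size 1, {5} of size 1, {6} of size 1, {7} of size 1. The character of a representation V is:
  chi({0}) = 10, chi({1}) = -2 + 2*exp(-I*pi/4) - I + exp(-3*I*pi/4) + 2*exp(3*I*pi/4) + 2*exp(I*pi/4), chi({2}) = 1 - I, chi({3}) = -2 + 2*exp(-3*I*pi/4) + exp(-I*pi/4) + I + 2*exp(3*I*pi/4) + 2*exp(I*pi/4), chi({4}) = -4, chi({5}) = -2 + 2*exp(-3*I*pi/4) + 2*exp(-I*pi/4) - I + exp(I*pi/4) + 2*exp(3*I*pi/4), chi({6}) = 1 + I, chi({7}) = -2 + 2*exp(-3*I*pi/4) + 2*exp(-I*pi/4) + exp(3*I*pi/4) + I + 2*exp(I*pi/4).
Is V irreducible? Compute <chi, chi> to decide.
Not irreducible (reducible): <chi, chi> = 18 > 1.

Working: <chi, chi> = (1/|G|) sum_C |C| * |chi(C)|^2 = (1/8)[1*|10|^2 + 1*|-2 + 2*exp(-I*pi/4) - I + exp(-3*I*pi/4) + 2*exp(3*I*pi/4) + 2*exp(I*pi/4)|^2 + 1*|1 - I|^2 + 1*|-2 + 2*exp(-3*I*pi/4) + exp(-I*pi/4) + I + 2*exp(3*I*pi/4) + 2*exp(I*pi/4)|^2 + 1*|-4|^2 + 1*|-2 + 2*exp(-3*I*pi/4) + 2*exp(-I*pi/4) - I + exp(I*pi/4) + 2*exp(3*I*pi/4)|^2 + 1*|1 + I|^2 + 1*|-2 + 2*exp(-3*I*pi/4) + 2*exp(-I*pi/4) + exp(3*I*pi/4) + I + 2*exp(I*pi/4)|^2]
  = (1/8)[(100) + (6 - 8*exp(I*pi/4) - 6*exp(3*I*pi/4) - 5*exp(-3*I*pi/4) - 9*exp(-I*pi/4)) + (2) + (6 - 9*exp(3*I*pi/4) - 5*exp(I*pi/4) - 6*exp(-I*pi/4) - 8*exp(-3*I*pi/4)) + (16) + (6 - 9*exp(3*I*pi/4) - 5*exp(I*pi/4) - 6*exp(-I*pi/4) - 8*exp(-3*I*pi/4)) + (2) + (6 - 8*exp(I*pi/4) - 6*exp(3*I*pi/4) - 5*exp(-3*I*pi/4) - 9*exp(-I*pi/4))] = 144/8 = 18.
(Exp terms are combined using exp(i*s)*conj(exp(i*t)) = exp(i*(s-t)), and sums of them are collapsed using the identity that for every m > 1 the m distinct m-th roots of unity sum to 0, e.g. 1 + exp(2*I*pi/3) + exp(-2*I*pi/3) = 0.)
A character is irreducible iff <chi, chi> = 1, so this representation is reducible.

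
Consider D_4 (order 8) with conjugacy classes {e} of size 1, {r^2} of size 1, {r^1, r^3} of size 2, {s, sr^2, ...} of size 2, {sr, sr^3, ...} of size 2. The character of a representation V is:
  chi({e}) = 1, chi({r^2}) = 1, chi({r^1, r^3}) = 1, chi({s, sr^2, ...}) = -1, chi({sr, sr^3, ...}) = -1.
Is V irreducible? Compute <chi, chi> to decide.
Irreducible: <chi, chi> = 1.

Explanation: <chi, chi> = (1/|G|) sum_C |C| * |chi(C)|^2 = (1/8)[1*|1|^2 + 1*|1|^2 + 2*|1|^2 + 2*|-1|^2 + 2*|-1|^2]
  = (1/8)[(1) + (1) + (2) + (2) + (2)] = 8/8 = 1.
A character is irreducible iff <chi, chi> = 1, so this representation is irreducible.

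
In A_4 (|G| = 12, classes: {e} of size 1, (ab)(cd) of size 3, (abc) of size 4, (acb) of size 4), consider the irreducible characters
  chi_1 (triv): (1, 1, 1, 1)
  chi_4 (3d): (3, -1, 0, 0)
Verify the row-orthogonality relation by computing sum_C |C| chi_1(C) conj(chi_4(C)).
Sum = 0; so <chi_1, chi_4> = 0 (distinct irreducibles are orthogonal).

Details: Compute term by term over conjugacy classes (|C| * chi_1(C) * conj(chi_4(C))):
  1*(1)*conj(3) + 3*(1)*conj(-1) + 4*(1)*conj(0) + 4*(1)*conj(0)
  = (3) + (-3) + (0) + (0)
  = 0.
(Exp terms are combined using exp(i*s)*conj(exp(i*t)) = exp(i*(s-t)), and sums of them are collapsed using the identity that for every m > 1 the m distinct m-th roots of unity sum to 0, e.g. 1 + exp(2*I*pi/3) + exp(-2*I*pi/3) = 0.)
Dividing by |G| = 12 gives 0/12 = 0, matching the row-orthogonality relation <chi_1, chi_4> = [chi_1 = chi_4].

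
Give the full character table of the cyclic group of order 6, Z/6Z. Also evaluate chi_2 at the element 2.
Character table of Z/6Z (irreps indexed chi_0,...,chi_5 with chi_k(m) = zeta_6^(k*m), zeta_6 = exp(2*pi*i/6)):
  irrep \ class  {0} (size 1)  {1} (size 1)    {2} (size 1)    {3} (size 1)  {4} (size 1)    {5} (size 1)  
  chi_0          1             1               1               1             1               1             
  chi_1          1             exp(I*pi/3)     exp(2*I*pi/3)   -1            exp(-2*I*pi/3)  exp(-I*pi/3)  
  chi_2          1             exp(2*I*pi/3)   exp(-2*I*pi/3)  1             exp(2*I*pi/3)   exp(-2*I*pi/3)
  chi_3          1             -1              1               -1            1               -1            
  chi_4          1             exp(-2*I*pi/3)  exp(2*I*pi/3)   1             exp(-2*I*pi/3)  exp(2*I*pi/3) 
  chi_5          1             exp(-I*pi/3)    exp(-2*I*pi/3)  -1            exp(2*I*pi/3)   exp(I*pi/3)   

Spot check: chi_2(2) = zeta_6^(2*2) = zeta_6^4 = exp(-2*I*pi/3).

Z/6Z is abelian, so all 6 irreducible complex representations are 1-dimensional. They are given by chi_k(m) = zeta_6^(k*m) for k = 0,...,5. Row orthogonality: sum_m chi_k(m) conj(chi_l(m)) = 6 * [k = l].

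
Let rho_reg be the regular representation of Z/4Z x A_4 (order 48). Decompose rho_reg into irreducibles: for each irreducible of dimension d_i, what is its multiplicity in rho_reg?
Each irreducible V_i of dimension d_i appears with multiplicity d_i, i.e. rho_reg = (direct sum over all irreducibles V_i) d_i V_i. The irreducible dimensions for Z/4Z x A_4 are 1, 1, 1, 1, 1, 1, 1, 1, 1, 1, 1, 1, 3, 3, 3, 3: 12 irreducibles of dimension 1, each with multiplicity 1; 4 irreducibles of dimension 3, each with multiplicity 3. Total dimension 12*1*1 + 4*3*3 = 48 = |G|.

Why: General theorem: in the regular representation of a finite group G, each irreducible appears with multiplicity equal to its dimension. Check: dim(rho_reg) = sum d_i^2 = 1 + 1 + 1 + 1 + 1 + 1 + 1 + 1 + 1 + 1 + 1 + 1 + 9 + 9 + 9 + 9 = 48 = |G|.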